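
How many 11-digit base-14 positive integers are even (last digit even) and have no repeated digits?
Last∈{0,2,4,6,8,10,12}. Last=0: 1037836800. Last nonzero: 6×12×P(12,9) = 5748019200. Total = 6785856000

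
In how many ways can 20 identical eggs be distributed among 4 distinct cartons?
C(20+4-1, 4-1) = C(23, 3) = 1771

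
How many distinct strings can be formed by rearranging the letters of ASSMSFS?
7! / (4! × 1! × 1! × 1!) = 210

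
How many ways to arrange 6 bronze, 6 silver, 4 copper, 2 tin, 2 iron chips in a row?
20! / (6! × 6! × 4! × 2! × 2!) = 48886437600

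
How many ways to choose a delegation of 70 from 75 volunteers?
C(75,70) = 75!/(70!×5!) = 17259390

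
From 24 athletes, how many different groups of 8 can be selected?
C(24,8) = 24!/(8!×16!) = 735471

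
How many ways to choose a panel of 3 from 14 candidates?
C(14,3) = 14!/(3!×11!) = 364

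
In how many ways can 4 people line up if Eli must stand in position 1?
Fix one position: (4-1)! = 6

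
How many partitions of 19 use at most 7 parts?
By conjugation, equals partitions of 19 into parts ≤ 7. Let r_j(i) = number of partitions of i into parts ≤ j, for i = 0..19. r_1(i) = 1 for all i; r_j(i) = r_{j-1}(i) + r_j(i-j). Rows j = 2..7: ≤2: 1 1 2 2 3 3 4 4 5 5 6 6 7 7 8 8 9 9 10 10; ≤3: 1 1 2 3 4 5 7 8 10 12 14 16 19 21 24 27 30 33 37 40; ≤4: 1 1 2 3 5 6 9 11 15 18 23 27 34 39 47 54 64 72 84 94; ≤5: 1 1 2 3 5 7 10 13 18 23 30 37 47 57 70 84 101 119 141 164; ≤6: 1 1 2 3 5 7 11 14 20 26 35 44 58 71 90 110 136 163 199 235; ≤7: 1 1 2 3 5 7 11 15 21 28 38 49 65 82 105 131 164 201 248 300. r_7(19) = 300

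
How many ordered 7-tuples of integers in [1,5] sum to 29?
Coefficient of x^29 in (x + x² + ... + x^5)^7. By inclusion-exclusion on dice exceeding 5: Σ_j (-1)^j C(7,j)·C(29-1-5j, 6) = C(7,0)·C(28,6) - C(7,1)·C(23,6) + C(7,2)·C(18,6) - C(7,3)·C(13,6) + C(7,4)·C(8,6) = 1·376740 - 7·100947 + 21·18564 - 35·1716 + 35·28 = 875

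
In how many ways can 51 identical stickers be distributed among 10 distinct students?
C(51+10-1, 10-1) = C(60, 9) = 14783142660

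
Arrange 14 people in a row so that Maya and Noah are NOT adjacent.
Total - adjacent = 14! - (14-1)!×2 = 87178291200 - 12454041600 = 74724249600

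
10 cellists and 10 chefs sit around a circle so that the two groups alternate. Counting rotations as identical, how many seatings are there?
Fix one of the cellists: (10-1)! ways for the remaining cellists, × 10! ways for the chefs = 362880 × 3628800 = 1316818944000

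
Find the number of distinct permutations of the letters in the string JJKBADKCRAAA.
12! / (4! × 1! × 1! × 1! × 1! × 2! × 2!) = 4989600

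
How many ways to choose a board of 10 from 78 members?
C(78,10) = 78!/(10!×68!) = 1258315963905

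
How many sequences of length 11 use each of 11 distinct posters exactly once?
11! = 39916800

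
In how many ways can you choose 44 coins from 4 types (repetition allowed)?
C(44+4-1, 4-1) = C(47, 3) = 16215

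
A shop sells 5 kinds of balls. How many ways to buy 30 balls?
C(30+5-1, 5-1) = C(34, 4) = 46376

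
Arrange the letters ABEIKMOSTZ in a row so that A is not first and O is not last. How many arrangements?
By inclusion-exclusion: 10! - 2×(10-1)! + (10-2)! = 3628800 - 725760 + 40320 = 2943360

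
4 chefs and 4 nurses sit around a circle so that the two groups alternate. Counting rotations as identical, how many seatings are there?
Fix one of the chefs: (4-1)! ways for the remaining chefs, × 4! ways for the nurses = 6 × 24 = 144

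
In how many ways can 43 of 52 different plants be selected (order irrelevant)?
C(52,43) = 52!/(43!×9!) = 3679075400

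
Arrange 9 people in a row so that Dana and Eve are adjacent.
Treat as block: (9-1)! × 2! = 40320 × 2 = 80640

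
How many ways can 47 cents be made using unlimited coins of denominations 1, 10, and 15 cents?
Coefficient of x^47 in 1/(1-x^1) · 1/(1-x^10) · 1/(1-x^15). Case on j = number of 15-cent coins (j = 0..3); remainder r = 47 - 15j is made from {1,10} in ⌊r/10⌋+1 ways. r = 47, 32, 17, 2 → 5 + 4 + 2 + 1 = 12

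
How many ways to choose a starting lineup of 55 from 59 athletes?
C(59,55) = 59!/(55!×4!) = 455126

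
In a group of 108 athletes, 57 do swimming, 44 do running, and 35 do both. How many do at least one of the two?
|A∪B| = |A| + |B| - |A∩B| = 57 + 44 - 35 = 66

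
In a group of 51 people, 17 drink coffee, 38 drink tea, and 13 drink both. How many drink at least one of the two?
|A∪B| = |A| + |B| - |A∩B| = 17 + 38 - 13 = 42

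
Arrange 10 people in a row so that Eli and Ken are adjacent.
Treat as block: (10-1)! × 2! = 362880 × 2 = 725760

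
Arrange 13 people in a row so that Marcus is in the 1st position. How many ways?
Fix one position: (13-1)! = 479001600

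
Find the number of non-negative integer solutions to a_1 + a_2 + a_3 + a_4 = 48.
C(48+4-1, 4-1) = C(51, 3) = 20825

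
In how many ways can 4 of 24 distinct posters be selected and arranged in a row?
P(24,4) = 24!/(24-4)! = 255024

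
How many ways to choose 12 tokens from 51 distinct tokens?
C(51,12) = 51!/(12!×39!) = 158753389900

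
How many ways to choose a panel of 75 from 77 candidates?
C(77,75) = 77!/(75!×2!) = 2926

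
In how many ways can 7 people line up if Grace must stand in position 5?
Fix one position: (7-1)! = 720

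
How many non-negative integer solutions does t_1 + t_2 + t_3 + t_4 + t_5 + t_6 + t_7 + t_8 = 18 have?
C(18+8-1, 8-1) = C(25, 7) = 480700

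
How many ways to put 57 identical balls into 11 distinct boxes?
C(57+11-1, 11-1) = C(67, 10) = 247994680648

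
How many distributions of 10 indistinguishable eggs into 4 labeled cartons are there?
C(10+4-1, 4-1) = C(13, 3) = 286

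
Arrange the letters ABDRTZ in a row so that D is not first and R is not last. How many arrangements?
By inclusion-exclusion: 6! - 2×(6-1)! + (6-2)! = 720 - 240 + 24 = 504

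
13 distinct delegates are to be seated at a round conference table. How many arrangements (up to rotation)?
Circular: fix one position, arrange the rest. (13-1)! = 479001600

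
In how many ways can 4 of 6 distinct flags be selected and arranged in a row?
P(6,4) = 6!/(6-4)! = 360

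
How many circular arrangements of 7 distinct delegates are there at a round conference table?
Circular: fix one position, arrange the rest. (7-1)! = 720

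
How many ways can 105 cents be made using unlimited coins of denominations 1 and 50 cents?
Coefficient of x^105 in 1/(1-x^1) · 1/(1-x^50). Use j coins of 50 for j = 0..⌊105/50⌋ = 2, the rest in 1s: 2 + 1 = 3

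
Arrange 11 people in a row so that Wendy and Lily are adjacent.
Treat as block: (11-1)! × 2! = 3628800 × 2 = 7257600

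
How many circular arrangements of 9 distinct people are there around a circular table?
Circular: fix one position, arrange the rest. (9-1)! = 40320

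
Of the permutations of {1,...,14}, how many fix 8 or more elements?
Exactly j fixed points: C(14,j)·!(14-j); sum over j ≥ 8 (derangement numbers via !m = (m-1)·(!(m-1) + !(m-2)): !0..!6 = 1, 0, 1, 2, 9, 44, 265). Σ_{j=8}^{14} C(14,j)·!(14-j) = C(14,8)·!6 + C(14,9)·!5 + C(14,10)·!4 + C(14,11)·!3 + C(14,12)·!2 + C(14,13)·!1 + C(14,14)·!0 = 3003·265 + 2002·44 + 1001·9 + 364·2 + 91·1 + 14·0 + 1·1 = 893712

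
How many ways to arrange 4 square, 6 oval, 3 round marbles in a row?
13! / (4! × 6! × 3!) = 60060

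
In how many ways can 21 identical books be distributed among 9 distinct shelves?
C(21+9-1, 9-1) = C(29, 8) = 4292145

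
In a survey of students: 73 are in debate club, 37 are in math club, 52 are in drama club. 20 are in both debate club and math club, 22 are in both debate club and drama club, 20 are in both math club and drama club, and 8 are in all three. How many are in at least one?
|A∪B∪C| = 73+37+52-20-22-20+8 = 108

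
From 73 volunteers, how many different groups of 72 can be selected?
C(73,72) = 73!/(72!×1!) = 73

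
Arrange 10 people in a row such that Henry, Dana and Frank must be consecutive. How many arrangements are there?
Treat the 3 as one block: (10-3+1)! × 3! = 40320 × 6 = 241920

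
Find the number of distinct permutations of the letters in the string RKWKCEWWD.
9! / (3! × 1! × 1! × 2! × 1! × 1!) = 30240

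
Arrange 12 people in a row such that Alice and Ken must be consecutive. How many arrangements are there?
Treat the 2 as one block: (12-2+1)! × 2! = 39916800 × 2 = 79833600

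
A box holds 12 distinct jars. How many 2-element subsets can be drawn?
C(12,2) = 12!/(2!×10!) = 66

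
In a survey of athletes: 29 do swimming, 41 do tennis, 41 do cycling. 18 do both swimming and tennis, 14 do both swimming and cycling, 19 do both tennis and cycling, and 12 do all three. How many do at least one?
|A∪B∪C| = 29+41+41-18-14-19+12 = 72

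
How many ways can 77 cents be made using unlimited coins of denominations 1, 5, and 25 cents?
Coefficient of x^77 in 1/(1-x^1) · 1/(1-x^5) · 1/(1-x^25). Case on j = number of 25-cent coins (j = 0..3); remainder r = 77 - 25j is made from {1,5} in ⌊r/5⌋+1 ways. r = 77, 52, 27, 2 → 16 + 11 + 6 + 1 = 34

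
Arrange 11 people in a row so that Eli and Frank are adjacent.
Treat as block: (11-1)! × 2! = 3628800 × 2 = 7257600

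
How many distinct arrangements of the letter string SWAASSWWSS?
10! / (5! × 2! × 3!) = 2520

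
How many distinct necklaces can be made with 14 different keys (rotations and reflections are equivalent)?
(14-1)!/2 = 6227020800/2 = 3113510400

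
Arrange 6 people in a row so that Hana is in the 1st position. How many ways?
Fix one position: (6-1)! = 120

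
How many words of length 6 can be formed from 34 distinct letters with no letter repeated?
P(34,6) = 34!/(34-6)! = 968330880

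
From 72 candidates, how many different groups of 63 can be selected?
C(72,63) = 72!/(63!×9!) = 85113005120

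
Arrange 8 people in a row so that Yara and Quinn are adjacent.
Treat as block: (8-1)! × 2! = 5040 × 2 = 10080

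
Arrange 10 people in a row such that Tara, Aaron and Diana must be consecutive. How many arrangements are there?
Treat the 3 as one block: (10-3+1)! × 3! = 40320 × 6 = 241920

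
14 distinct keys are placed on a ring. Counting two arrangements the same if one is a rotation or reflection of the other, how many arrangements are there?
(14-1)!/2 = 6227020800/2 = 3113510400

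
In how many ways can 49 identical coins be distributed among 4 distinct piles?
C(49+4-1, 4-1) = C(52, 3) = 22100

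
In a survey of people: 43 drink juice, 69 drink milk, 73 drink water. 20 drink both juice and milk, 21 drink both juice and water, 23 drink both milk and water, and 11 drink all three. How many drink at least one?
|A∪B∪C| = 43+69+73-20-21-23+11 = 132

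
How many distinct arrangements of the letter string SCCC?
4! / (3! × 1!) = 4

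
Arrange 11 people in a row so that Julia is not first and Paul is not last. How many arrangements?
By inclusion-exclusion: 11! - 2×(11-1)! + (11-2)! = 39916800 - 7257600 + 362880 = 33022080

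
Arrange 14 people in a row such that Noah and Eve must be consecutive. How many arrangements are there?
Treat the 2 as one block: (14-2+1)! × 2! = 6227020800 × 2 = 12454041600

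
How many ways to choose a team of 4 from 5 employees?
C(5,4) = 5!/(4!×1!) = 5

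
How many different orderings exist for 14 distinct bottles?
14! = 87178291200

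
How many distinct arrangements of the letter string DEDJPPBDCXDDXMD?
15! / (1! × 1! × 1! × 2! × 6! × 1! × 2! × 1!) = 454053600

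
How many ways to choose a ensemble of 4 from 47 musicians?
C(47,4) = 47!/(4!×43!) = 178365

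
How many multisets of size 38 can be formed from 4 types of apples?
C(38+4-1, 4-1) = C(41, 3) = 10660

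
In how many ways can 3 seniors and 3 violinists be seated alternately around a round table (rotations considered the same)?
Fix one of the seniors: (3-1)! ways for the remaining seniors, × 3! ways for the violinists = 2 × 6 = 12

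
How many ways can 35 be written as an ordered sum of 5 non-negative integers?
C(35+5-1, 5-1) = C(39, 4) = 82251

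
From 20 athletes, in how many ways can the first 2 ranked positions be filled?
P(20,2) = 20!/(20-2)! = 380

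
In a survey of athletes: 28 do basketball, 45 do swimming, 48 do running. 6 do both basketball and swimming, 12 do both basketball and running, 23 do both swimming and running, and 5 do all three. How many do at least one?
|A∪B∪C| = 28+45+48-6-12-23+5 = 85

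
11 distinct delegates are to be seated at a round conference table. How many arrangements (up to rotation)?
Circular: fix one position, arrange the rest. (11-1)! = 3628800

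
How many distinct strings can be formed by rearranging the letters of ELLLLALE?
8! / (2! × 5! × 1!) = 168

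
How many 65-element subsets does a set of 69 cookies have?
C(69,65) = 69!/(65!×4!) = 864501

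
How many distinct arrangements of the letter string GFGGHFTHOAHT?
12! / (2! × 3! × 1! × 3! × 2! × 1!) = 3326400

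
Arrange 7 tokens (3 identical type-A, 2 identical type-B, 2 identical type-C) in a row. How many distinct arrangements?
7! / (3! × 2! × 2!) = 210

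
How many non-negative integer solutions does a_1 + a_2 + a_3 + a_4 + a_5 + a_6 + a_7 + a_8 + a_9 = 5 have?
C(5+9-1, 9-1) = C(13, 8) = 1287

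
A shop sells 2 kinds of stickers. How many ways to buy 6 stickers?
C(6+2-1, 2-1) = C(7, 1) = 7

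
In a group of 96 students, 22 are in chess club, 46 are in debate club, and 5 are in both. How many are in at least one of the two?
|A∪B| = |A| + |B| - |A∩B| = 22 + 46 - 5 = 63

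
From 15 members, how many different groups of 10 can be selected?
C(15,10) = 15!/(10!×5!) = 3003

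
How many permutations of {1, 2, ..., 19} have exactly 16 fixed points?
Choose the 16 fixed points C(19,16) = 969, derange the rest: !3 = Σ_{j=0}^{3} (-1)^j·3!/j! = 6 - 6 + 3 - 1 = 2. Product = 969 × 2 = 1938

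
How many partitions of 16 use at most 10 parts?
By conjugation, equals partitions of 16 into parts ≤ 10. Let r_j(i) = number of partitions of i into parts ≤ j, for i = 0..16. r_1(i) = 1 for all i; r_j(i) = r_{j-1}(i) + r_j(i-j). Rows j = 2..10: ≤2: 1 1 2 2 3 3 4 4 5 5 6 6 7 7 8 8 9; ≤3: 1 1 2 3 4 5 7 8 10 12 14 16 19 21 24 27 30; ≤4: 1 1 2 3 5 6 9 11 15 18 23 27 34 39 47 54 64; ≤5: 1 1 2 3 5 7 10 13 18 23 30 37 47 57 70 84 101; ≤6: 1 1 2 3 5 7 11 14 20 26 35 44 58 71 90 110 136; ≤7: 1 1 2 3 5 7 11 15 21 28 38 49 65 82 105 131 164; ≤8: 1 1 2 3 5 7 11 15 22 29 40 52 70 89 116 146 186; ≤9: 1 1 2 3 5 7 11 15 22 30 41 54 73 94 123 157 201; ≤10: 1 1 2 3 5 7 11 15 22 30 42 55 75 97 128 164 212. r_10(16) = 212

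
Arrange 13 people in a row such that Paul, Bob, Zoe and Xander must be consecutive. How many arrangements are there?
Treat the 4 as one block: (13-4+1)! × 4! = 3628800 × 24 = 87091200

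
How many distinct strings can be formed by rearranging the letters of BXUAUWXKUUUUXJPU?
16! / (7! × 1! × 1! × 1! × 1! × 1! × 3! × 1!) = 691891200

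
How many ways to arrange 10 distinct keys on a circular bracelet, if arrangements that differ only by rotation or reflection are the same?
(10-1)!/2 = 362880/2 = 181440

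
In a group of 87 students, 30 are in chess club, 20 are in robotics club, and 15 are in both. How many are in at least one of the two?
|A∪B| = |A| + |B| - |A∩B| = 30 + 20 - 15 = 35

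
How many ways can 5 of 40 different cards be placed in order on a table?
P(40,5) = 40!/(40-5)! = 78960960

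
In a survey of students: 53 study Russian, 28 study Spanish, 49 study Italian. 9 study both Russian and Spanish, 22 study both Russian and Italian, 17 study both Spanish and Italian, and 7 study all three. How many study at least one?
|A∪B∪C| = 53+28+49-9-22-17+7 = 89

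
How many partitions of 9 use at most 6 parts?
By conjugation, equals partitions of 9 into parts ≤ 6. Let r_j(i) = number of partitions of i into parts ≤ j, for i = 0..9. r_1(i) = 1 for all i; r_j(i) = r_{j-1}(i) + r_j(i-j). Rows j = 2..6: ≤2: 1 1 2 2 3 3 4 4 5 5; ≤3: 1 1 2 3 4 5 7 8 10 12; ≤4: 1 1 2 3 5 6 9 11 15 18; ≤5: 1 1 2 3 5 7 10 13 18 23; ≤6: 1 1 2 3 5 7 11 14 20 26. r_6(9) = 26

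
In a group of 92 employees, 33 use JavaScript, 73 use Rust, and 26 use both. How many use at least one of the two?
|A∪B| = |A| + |B| - |A∩B| = 33 + 73 - 26 = 80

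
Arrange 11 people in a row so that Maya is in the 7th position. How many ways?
Fix one position: (11-1)! = 3628800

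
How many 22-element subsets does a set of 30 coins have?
C(30,22) = 30!/(22!×8!) = 5852925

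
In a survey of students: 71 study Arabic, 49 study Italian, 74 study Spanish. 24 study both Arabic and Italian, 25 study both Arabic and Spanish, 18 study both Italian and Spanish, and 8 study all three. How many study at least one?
|A∪B∪C| = 71+49+74-24-25-18+8 = 135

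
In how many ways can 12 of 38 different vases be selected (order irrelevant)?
C(38,12) = 38!/(12!×26!) = 2707475148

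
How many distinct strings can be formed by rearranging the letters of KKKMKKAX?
8! / (1! × 1! × 5! × 1!) = 336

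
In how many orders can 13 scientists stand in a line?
13! = 6227020800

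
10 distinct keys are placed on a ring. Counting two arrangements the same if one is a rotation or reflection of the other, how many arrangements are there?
(10-1)!/2 = 362880/2 = 181440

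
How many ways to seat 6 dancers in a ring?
Circular: fix one position, arrange the rest. (6-1)! = 120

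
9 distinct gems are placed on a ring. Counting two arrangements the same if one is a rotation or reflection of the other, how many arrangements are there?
(9-1)!/2 = 40320/2 = 20160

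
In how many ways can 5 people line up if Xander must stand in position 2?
Fix one position: (5-1)! = 24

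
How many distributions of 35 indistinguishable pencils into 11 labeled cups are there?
C(35+11-1, 11-1) = C(45, 10) = 3190187286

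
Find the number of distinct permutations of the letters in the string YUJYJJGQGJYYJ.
13! / (4! × 2! × 5! × 1! × 1!) = 1081080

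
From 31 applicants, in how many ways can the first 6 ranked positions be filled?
P(31,6) = 31!/(31-6)! = 530122320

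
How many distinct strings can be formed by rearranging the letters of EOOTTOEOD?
9! / (2! × 1! × 2! × 4!) = 3780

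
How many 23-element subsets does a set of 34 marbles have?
C(34,23) = 34!/(23!×11!) = 286097760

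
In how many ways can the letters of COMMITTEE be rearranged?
9! / (1! × 1! × 2! × 1! × 2! × 2!) = 45360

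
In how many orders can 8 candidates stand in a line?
8! = 40320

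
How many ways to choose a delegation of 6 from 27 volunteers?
C(27,6) = 27!/(6!×21!) = 296010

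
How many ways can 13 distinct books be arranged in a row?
13! = 6227020800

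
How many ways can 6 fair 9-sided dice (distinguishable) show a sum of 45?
Coefficient of x^45 in (x + x² + ... + x^9)^6. By inclusion-exclusion on dice exceeding 9: Σ_j (-1)^j C(6,j)·C(45-1-9j, 5) = C(6,0)·C(44,5) - C(6,1)·C(35,5) + C(6,2)·C(26,5) - C(6,3)·C(17,5) + C(6,4)·C(8,5) = 1·1086008 - 6·324632 + 15·65780 - 20·6188 + 15·56 = 1996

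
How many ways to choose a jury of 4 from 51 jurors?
C(51,4) = 51!/(4!×47!) = 249900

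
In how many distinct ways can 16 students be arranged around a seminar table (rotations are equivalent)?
Circular: fix one position, arrange the rest. (16-1)! = 1307674368000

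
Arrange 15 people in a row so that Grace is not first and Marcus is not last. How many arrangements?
By inclusion-exclusion: 15! - 2×(15-1)! + (15-2)! = 1307674368000 - 174356582400 + 6227020800 = 1139544806400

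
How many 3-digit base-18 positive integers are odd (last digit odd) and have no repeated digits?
Last∈{1,3,5,7,9,11,13,15,17}. Last=0: 0. Last nonzero: 9×16×P(16,1) = 2304. Total = 2304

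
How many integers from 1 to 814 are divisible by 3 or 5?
⌊814/3⌋ + ⌊814/5⌋ - ⌊814/15⌋ = 271 + 162 - 54 = 379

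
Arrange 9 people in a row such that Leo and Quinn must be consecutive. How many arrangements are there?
Treat the 2 as one block: (9-2+1)! × 2! = 40320 × 2 = 80640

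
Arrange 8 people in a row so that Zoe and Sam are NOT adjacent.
Total - adjacent = 8! - (8-1)!×2 = 40320 - 10080 = 30240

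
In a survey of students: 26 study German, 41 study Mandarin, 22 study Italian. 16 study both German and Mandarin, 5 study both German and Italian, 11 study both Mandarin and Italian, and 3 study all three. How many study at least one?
|A∪B∪C| = 26+41+22-16-5-11+3 = 60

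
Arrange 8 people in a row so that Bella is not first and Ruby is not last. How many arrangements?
By inclusion-exclusion: 8! - 2×(8-1)! + (8-2)! = 40320 - 10080 + 720 = 30960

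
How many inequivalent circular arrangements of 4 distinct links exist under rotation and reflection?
(4-1)!/2 = 6/2 = 3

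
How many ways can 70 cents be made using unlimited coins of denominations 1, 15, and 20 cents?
Coefficient of x^70 in 1/(1-x^1) · 1/(1-x^15) · 1/(1-x^20). Case on j = number of 20-cent coins (j = 0..3); remainder r = 70 - 20j is made from {1,15} in ⌊r/15⌋+1 ways. r = 70, 50, 30, 10 → 5 + 4 + 3 + 1 = 13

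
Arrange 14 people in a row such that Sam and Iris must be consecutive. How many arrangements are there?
Treat the 2 as one block: (14-2+1)! × 2! = 6227020800 × 2 = 12454041600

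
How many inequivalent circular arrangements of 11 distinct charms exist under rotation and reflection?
(11-1)!/2 = 3628800/2 = 1814400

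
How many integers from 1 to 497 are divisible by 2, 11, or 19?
⌊497/2⌋+⌊497/11⌋+⌊497/19⌋ - ⌊497/22⌋-⌊497/38⌋-⌊497/209⌋ + ⌊497/418⌋ = 248+45+26 - 22-13-2 + 1 = 283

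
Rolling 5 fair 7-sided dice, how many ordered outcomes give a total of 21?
Coefficient of x^21 in (x + x² + ... + x^7)^5. By inclusion-exclusion on dice exceeding 7: Σ_j (-1)^j C(5,j)·C(21-1-7j, 4) = C(5,0)·C(20,4) - C(5,1)·C(13,4) + C(5,2)·C(6,4) = 1·4845 - 5·715 + 10·15 = 1420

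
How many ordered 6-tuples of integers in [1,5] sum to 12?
Coefficient of x^12 in (x + x² + ... + x^5)^6. By inclusion-exclusion on dice exceeding 5: Σ_j (-1)^j C(6,j)·C(12-1-5j, 5) = C(6,0)·C(11,5) - C(6,1)·C(6,5) = 1·462 - 6·6 = 426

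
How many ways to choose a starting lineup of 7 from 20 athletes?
C(20,7) = 20!/(7!×13!) = 77520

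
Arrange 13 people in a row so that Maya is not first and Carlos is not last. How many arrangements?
By inclusion-exclusion: 13! - 2×(13-1)! + (13-2)! = 6227020800 - 958003200 + 39916800 = 5308934400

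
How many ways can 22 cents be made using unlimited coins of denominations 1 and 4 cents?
Coefficient of x^22 in 1/(1-x^1) · 1/(1-x^4). Use j coins of 4 for j = 0..⌊22/4⌋ = 5, the rest in 1s: 5 + 1 = 6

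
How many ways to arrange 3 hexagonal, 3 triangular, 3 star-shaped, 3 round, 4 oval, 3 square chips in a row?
19! / (3! × 3! × 3! × 3! × 4! × 3!) = 651819168000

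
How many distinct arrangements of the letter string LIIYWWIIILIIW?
13! / (3! × 2! × 7! × 1!) = 102960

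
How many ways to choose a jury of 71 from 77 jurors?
C(77,71) = 77!/(71!×6!) = 237093780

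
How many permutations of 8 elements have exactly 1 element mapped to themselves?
Choose the 1 fixed point C(8,1) = 8, derange the rest: !7 = Σ_{j=0}^{7} (-1)^j·7!/j! = 5040 - 5040 + 2520 - 840 + 210 - 42 + 7 - 1 = 1854. Product = 8 × 1854 = 14832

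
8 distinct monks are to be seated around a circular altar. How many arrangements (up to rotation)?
Circular: fix one position, arrange the rest. (8-1)! = 5040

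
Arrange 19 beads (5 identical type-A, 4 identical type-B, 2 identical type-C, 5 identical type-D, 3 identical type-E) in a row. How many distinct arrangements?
19! / (5! × 4! × 2! × 5! × 3!) = 29331862560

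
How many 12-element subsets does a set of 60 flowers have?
C(60,12) = 60!/(12!×48!) = 1399358844975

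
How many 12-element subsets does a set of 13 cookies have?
C(13,12) = 13!/(12!×1!) = 13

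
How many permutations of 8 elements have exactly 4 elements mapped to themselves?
Choose the 4 fixed points C(8,4) = 70, derange the rest: !4 = Σ_{j=0}^{4} (-1)^j·4!/j! = 24 - 24 + 12 - 4 + 1 = 9. Product = 70 × 9 = 630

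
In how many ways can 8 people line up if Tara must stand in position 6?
Fix one position: (8-1)! = 5040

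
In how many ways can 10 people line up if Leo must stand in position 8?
Fix one position: (10-1)! = 362880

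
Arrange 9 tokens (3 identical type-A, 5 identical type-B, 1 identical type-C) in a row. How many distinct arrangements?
9! / (3! × 5! × 1!) = 504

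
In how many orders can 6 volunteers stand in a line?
6! = 720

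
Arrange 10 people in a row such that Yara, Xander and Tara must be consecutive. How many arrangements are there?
Treat the 3 as one block: (10-3+1)! × 3! = 40320 × 6 = 241920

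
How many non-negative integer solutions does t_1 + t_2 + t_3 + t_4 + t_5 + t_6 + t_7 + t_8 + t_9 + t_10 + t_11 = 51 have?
C(51+11-1, 11-1) = C(61, 10) = 90177170226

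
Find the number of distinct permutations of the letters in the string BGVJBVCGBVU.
11! / (3! × 1! × 1! × 2! × 3! × 1!) = 554400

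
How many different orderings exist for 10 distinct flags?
10! = 3628800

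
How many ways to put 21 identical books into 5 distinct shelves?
C(21+5-1, 5-1) = C(25, 4) = 12650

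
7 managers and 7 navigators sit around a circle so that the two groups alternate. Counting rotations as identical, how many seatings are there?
Fix one of the managers: (7-1)! ways for the remaining managers, × 7! ways for the navigators = 720 × 5040 = 3628800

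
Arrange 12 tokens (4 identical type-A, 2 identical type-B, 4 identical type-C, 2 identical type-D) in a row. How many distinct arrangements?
12! / (4! × 2! × 4! × 2!) = 207900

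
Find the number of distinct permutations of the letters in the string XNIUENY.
7! / (2! × 1! × 1! × 1! × 1! × 1!) = 2520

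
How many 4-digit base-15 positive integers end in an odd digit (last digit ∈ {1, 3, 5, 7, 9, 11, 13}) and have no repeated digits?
Last∈{1,3,5,7,9,11,13}. Last=0: 0. Last nonzero: 7×13×P(13,2) = 14196. Total = 14196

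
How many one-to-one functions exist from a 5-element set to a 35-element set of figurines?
P(35,5) = 35!/(35-5)! = 38955840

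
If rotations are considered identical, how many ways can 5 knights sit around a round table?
Circular: fix one position, arrange the rest. (5-1)! = 24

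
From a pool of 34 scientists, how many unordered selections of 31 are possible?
C(34,31) = 34!/(31!×3!) = 5984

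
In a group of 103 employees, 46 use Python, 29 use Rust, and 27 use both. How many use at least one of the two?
|A∪B| = |A| + |B| - |A∩B| = 46 + 29 - 27 = 48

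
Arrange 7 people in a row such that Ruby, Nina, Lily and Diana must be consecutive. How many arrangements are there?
Treat the 4 as one block: (7-4+1)! × 4! = 24 × 24 = 576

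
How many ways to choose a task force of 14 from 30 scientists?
C(30,14) = 30!/(14!×16!) = 145422675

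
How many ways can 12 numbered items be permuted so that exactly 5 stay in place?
Choose the 5 fixed points C(12,5) = 792, derange the rest: !7 = Σ_{j=0}^{7} (-1)^j·7!/j! = 5040 - 5040 + 2520 - 840 + 210 - 42 + 7 - 1 = 1854. Product = 792 × 1854 = 1468368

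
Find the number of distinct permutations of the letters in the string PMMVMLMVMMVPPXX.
15! / (3! × 3! × 1! × 2! × 6!) = 25225200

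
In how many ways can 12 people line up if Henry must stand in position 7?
Fix one position: (12-1)! = 39916800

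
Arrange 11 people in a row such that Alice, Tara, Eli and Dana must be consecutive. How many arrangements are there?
Treat the 4 as one block: (11-4+1)! × 4! = 40320 × 24 = 967680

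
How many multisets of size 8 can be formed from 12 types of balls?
C(8+12-1, 12-1) = C(19, 11) = 75582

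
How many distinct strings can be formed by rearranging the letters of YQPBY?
5! / (1! × 1! × 2! × 1!) = 60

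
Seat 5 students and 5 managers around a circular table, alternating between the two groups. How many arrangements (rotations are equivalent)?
Fix one of the students: (5-1)! ways for the remaining students, × 5! ways for the managers = 24 × 120 = 2880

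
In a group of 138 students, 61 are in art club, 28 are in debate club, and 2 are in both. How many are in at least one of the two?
|A∪B| = |A| + |B| - |A∩B| = 61 + 28 - 2 = 87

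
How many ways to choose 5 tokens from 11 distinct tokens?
C(11,5) = 11!/(5!×6!) = 462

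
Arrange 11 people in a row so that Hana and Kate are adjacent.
Treat as block: (11-1)! × 2! = 3628800 × 2 = 7257600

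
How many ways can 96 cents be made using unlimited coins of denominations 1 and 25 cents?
Coefficient of x^96 in 1/(1-x^1) · 1/(1-x^25). Use j coins of 25 for j = 0..⌊96/25⌋ = 3, the rest in 1s: 3 + 1 = 4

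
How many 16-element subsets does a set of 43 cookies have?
C(43,16) = 43!/(16!×27!) = 265182149218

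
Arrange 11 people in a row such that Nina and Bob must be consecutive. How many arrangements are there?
Treat the 2 as one block: (11-2+1)! × 2! = 3628800 × 2 = 7257600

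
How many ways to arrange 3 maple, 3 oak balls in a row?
6! / (3! × 3!) = 20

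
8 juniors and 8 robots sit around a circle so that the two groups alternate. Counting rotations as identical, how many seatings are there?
Fix one of the juniors: (8-1)! ways for the remaining juniors, × 8! ways for the robots = 5040 × 40320 = 203212800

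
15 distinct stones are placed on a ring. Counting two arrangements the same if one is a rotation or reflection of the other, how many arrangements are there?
(15-1)!/2 = 87178291200/2 = 43589145600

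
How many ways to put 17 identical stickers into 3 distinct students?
C(17+3-1, 3-1) = C(19, 2) = 171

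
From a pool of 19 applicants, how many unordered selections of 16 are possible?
C(19,16) = 19!/(16!×3!) = 969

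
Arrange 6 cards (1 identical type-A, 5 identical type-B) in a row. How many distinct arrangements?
6! / (1! × 5!) = 6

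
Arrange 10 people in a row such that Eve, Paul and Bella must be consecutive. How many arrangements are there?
Treat the 3 as one block: (10-3+1)! × 3! = 40320 × 6 = 241920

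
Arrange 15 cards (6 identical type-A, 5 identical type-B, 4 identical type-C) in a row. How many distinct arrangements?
15! / (6! × 5! × 4!) = 630630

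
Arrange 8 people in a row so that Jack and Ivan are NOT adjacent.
Total - adjacent = 8! - (8-1)!×2 = 40320 - 10080 = 30240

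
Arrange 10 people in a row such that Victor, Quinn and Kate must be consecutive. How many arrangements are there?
Treat the 3 as one block: (10-3+1)! × 3! = 40320 × 6 = 241920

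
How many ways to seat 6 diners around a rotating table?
Circular: fix one position, arrange the rest. (6-1)! = 120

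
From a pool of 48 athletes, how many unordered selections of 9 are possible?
C(48,9) = 48!/(9!×39!) = 1677106640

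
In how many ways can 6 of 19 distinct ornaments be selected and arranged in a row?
P(19,6) = 19!/(19-6)! = 19535040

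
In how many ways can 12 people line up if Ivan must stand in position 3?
Fix one position: (12-1)! = 39916800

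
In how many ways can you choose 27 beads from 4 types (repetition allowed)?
C(27+4-1, 4-1) = C(30, 3) = 4060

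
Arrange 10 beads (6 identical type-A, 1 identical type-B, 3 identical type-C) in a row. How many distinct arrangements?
10! / (6! × 1! × 3!) = 840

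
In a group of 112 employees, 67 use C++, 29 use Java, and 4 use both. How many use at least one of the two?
|A∪B| = |A| + |B| - |A∩B| = 67 + 29 - 4 = 92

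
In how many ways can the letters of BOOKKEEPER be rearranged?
10! / (1! × 2! × 2! × 3! × 1! × 1!) = 151200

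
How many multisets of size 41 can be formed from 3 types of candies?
C(41+3-1, 3-1) = C(43, 2) = 903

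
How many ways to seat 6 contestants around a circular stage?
Circular: fix one position, arrange the rest. (6-1)! = 120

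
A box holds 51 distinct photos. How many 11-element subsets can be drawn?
C(51,11) = 51!/(11!×40!) = 47626016970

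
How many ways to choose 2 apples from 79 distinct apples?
C(79,2) = 79!/(2!×77!) = 3081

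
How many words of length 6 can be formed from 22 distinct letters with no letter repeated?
P(22,6) = 22!/(22-6)! = 53721360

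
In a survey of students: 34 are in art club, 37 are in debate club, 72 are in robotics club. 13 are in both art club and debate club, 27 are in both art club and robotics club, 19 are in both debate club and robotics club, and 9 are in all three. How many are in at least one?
|A∪B∪C| = 34+37+72-13-27-19+9 = 93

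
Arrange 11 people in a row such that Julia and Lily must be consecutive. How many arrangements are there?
Treat the 2 as one block: (11-2+1)! × 2! = 3628800 × 2 = 7257600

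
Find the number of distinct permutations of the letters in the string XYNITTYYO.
9! / (1! × 1! × 3! × 2! × 1! × 1!) = 30240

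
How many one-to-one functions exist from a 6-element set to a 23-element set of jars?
P(23,6) = 23!/(23-6)! = 72681840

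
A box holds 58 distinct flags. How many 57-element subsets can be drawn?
C(58,57) = 58!/(57!×1!) = 58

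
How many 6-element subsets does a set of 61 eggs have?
C(61,6) = 61!/(6!×55!) = 55525372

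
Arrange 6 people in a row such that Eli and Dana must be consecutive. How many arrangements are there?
Treat the 2 as one block: (6-2+1)! × 2! = 120 × 2 = 240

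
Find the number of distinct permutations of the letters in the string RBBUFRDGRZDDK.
13! / (2! × 3! × 1! × 3! × 1! × 1! × 1! × 1!) = 86486400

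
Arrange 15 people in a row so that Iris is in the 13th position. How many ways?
Fix one position: (15-1)! = 87178291200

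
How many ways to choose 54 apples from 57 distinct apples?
C(57,54) = 57!/(54!×3!) = 29260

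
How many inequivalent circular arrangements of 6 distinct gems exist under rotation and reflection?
(6-1)!/2 = 120/2 = 60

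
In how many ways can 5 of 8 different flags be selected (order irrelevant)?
C(8,5) = 8!/(5!×3!) = 56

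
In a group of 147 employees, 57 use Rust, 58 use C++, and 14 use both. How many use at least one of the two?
|A∪B| = |A| + |B| - |A∩B| = 57 + 58 - 14 = 101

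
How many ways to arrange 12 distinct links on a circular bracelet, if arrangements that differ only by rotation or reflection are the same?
(12-1)!/2 = 39916800/2 = 19958400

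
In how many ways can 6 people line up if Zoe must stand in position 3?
Fix one position: (6-1)! = 120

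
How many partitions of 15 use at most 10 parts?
By conjugation, equals partitions of 15 into parts ≤ 10. Let r_j(i) = number of partitions of i into parts ≤ j, for i = 0..15. r_1(i) = 1 for all i; r_j(i) = r_{j-1}(i) + r_j(i-j). Rows j = 2..10: ≤2: 1 1 2 2 3 3 4 4 5 5 6 6 7 7 8 8; ≤3: 1 1 2 3 4 5 7 8 10 12 14 16 19 21 24 27; ≤4: 1 1 2 3 5 6 9 11 15 18 23 27 34 39 47 54; ≤5: 1 1 2 3 5 7 10 13 18 23 30 37 47 57 70 84; ≤6: 1 1 2 3 5 7 11 14 20 26 35 44 58 71 90 110; ≤7: 1 1 2 3 5 7 11 15 21 28 38 49 65 82 105 131; ≤8: 1 1 2 3 5 7 11 15 22 29 40 52 70 89 116 146; ≤9: 1 1 2 3 5 7 11 15 22 30 41 54 73 94 123 157; ≤10: 1 1 2 3 5 7 11 15 22 30 42 55 75 97 128 164. r_10(15) = 164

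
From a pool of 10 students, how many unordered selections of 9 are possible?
C(10,9) = 10!/(9!×1!) = 10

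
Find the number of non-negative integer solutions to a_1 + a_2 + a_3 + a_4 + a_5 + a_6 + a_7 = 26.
C(26+7-1, 7-1) = C(32, 6) = 906192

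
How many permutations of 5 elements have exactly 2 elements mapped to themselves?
Choose the 2 fixed points C(5,2) = 10, derange the rest: !3 = Σ_{j=0}^{3} (-1)^j·3!/j! = 6 - 6 + 3 - 1 = 2. Product = 10 × 2 = 20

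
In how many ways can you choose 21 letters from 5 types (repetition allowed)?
C(21+5-1, 5-1) = C(25, 4) = 12650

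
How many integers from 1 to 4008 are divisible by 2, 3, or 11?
⌊4008/2⌋+⌊4008/3⌋+⌊4008/11⌋ - ⌊4008/6⌋-⌊4008/22⌋-⌊4008/33⌋ + ⌊4008/66⌋ = 2004+1336+364 - 668-182-121 + 60 = 2793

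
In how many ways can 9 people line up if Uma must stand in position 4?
Fix one position: (9-1)! = 40320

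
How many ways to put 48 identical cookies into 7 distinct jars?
C(48+7-1, 7-1) = C(54, 6) = 25827165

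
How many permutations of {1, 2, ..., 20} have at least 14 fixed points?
Exactly j fixed points: C(20,j)·!(20-j); sum over j ≥ 14 (derangement numbers via !m = (m-1)·(!(m-1) + !(m-2)): !0..!6 = 1, 0, 1, 2, 9, 44, 265). Σ_{j=14}^{20} C(20,j)·!(20-j) = C(20,14)·!6 + C(20,15)·!5 + C(20,16)·!4 + C(20,17)·!3 + C(20,18)·!2 + C(20,19)·!1 + C(20,20)·!0 = 38760·265 + 15504·44 + 4845·9 + 1140·2 + 190·1 + 20·0 + 1·1 = 10999652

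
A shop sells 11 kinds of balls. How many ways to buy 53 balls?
C(53+11-1, 11-1) = C(63, 10) = 127805525001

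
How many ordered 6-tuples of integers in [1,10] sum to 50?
Coefficient of x^50 in (x + x² + ... + x^10)^6. By inclusion-exclusion on dice exceeding 10: Σ_j (-1)^j C(6,j)·C(50-1-10j, 5) = C(6,0)·C(49,5) - C(6,1)·C(39,5) + C(6,2)·C(29,5) - C(6,3)·C(19,5) + C(6,4)·C(9,5) = 1·1906884 - 6·575757 + 15·118755 - 20·11628 + 15·126 = 2997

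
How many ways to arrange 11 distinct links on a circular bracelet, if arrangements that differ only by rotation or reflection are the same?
(11-1)!/2 = 3628800/2 = 1814400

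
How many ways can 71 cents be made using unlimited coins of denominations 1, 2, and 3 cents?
Coefficient of x^71 in 1/(1-x^1) · 1/(1-x^2) · 1/(1-x^3). Case on j = number of 3-cent coins (j = 0..23); remainder r = 71 - 3j is made from {1,2} in ⌊r/2⌋+1 ways. r = 71, 68, 65, 62, 59, 56, 53, 50, 47, 44, 41, 38, 35, 32, 29, 26, 23, 20, 17, 14, 11, 8, 5, 2 → 36 + 35 + 33 + 32 + 30 + 29 + 27 + 26 + 24 + 23 + 21 + 20 + 18 + 17 + 15 + 14 + 12 + 11 + 9 + 8 + 6 + 5 + 3 + 2 = 456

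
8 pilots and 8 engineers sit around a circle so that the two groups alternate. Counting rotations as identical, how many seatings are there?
Fix one of the pilots: (8-1)! ways for the remaining pilots, × 8! ways for the engineers = 5040 × 40320 = 203212800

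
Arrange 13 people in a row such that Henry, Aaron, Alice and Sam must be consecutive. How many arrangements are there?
Treat the 4 as one block: (13-4+1)! × 4! = 3628800 × 24 = 87091200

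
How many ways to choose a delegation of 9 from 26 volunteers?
C(26,9) = 26!/(9!×17!) = 3124550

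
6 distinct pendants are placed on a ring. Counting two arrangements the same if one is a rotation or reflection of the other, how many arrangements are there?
(6-1)!/2 = 120/2 = 60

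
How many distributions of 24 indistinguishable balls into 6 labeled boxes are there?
C(24+6-1, 6-1) = C(29, 5) = 118755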